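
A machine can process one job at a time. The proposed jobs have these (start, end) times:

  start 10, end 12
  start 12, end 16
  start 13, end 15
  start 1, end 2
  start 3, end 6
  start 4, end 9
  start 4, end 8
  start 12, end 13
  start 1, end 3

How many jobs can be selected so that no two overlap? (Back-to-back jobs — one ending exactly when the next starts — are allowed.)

Order by finish time; keep every interval that doesn't clash with the previous kept one.
By end time: (1,2), (1,3), (3,6), (4,8), (4,9), (10,12), (12,13), (13,15), (12,16).
Pick (1,2); next start ≥ 2 → (3,6); next start ≥ 6 → (10,12); next start ≥ 12 → (12,13); next start ≥ 13 → (13,15).
Selected 5 jobs.

5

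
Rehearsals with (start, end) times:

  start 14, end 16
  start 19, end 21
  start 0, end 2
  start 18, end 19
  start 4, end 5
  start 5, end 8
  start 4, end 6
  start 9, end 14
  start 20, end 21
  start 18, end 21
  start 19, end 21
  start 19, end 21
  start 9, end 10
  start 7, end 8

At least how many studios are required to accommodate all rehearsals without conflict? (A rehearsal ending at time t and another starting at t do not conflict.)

The answer is the maximum number of intervals overlapping at any instant.
starts: [0, 4, 4, 5, 7, 9, 9, 14, 18, 18, 19, 19, 19, 20]
ends:   [2, 5, 6, 8, 8, 10, 14, 16, 19, 21, 21, 21, 21, 21]
s0→1 e2→0 s4→1 s4→2 e5→1 s5→2 e6→1 s7→2 e8→1 e8→0 s9→1 s9→2 e10→1 e14→0 s14→1 e16→0 s18→1 s18→2 e19→1 s19→2 s19→3 s19→4 s20→5  — peak 5.

5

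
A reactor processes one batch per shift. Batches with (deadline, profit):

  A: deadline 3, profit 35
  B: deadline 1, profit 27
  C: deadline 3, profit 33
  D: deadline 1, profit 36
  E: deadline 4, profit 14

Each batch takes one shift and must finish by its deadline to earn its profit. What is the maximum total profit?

Profit order: D=36 A=35 C=33 B=27 E=14
Assign: D→slot 1, A→slot 3, C→slot 2, B skipped, E→slot 4.
Slots: [1:D] [2:C] [3:A] [4:E]
Profit = 36 + 33 + 35 + 14 = 118

118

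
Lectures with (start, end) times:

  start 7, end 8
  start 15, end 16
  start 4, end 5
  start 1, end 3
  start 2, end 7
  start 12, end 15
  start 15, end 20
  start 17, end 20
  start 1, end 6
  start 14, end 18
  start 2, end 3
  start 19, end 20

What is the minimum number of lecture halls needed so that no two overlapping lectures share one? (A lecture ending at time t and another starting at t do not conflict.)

The answer is the maximum number of intervals overlapping at any instant.
starts: [1, 1, 2, 2, 4, 7, 12, 14, 15, 15, 17, 19]
ends:   [3, 3, 5, 6, 7, 8, 15, 16, 18, 20, 20, 20]
s1→1 s1→2 s2→3 s2→4  — peak 4.

4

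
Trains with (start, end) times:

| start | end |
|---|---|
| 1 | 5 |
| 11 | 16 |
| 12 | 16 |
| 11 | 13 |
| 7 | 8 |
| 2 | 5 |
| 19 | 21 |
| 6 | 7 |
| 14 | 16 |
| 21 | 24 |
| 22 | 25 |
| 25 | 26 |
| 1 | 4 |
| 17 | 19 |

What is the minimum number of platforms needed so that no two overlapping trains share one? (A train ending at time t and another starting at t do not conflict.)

starts: [1, 1, 2, 6, 7, 11, 11, 12, 14, 17, 19, 21, 22, 25]
ends:   [4, 5, 5, 7, 8, 13, 16, 16, 16, 19, 21, 24, 25, 26]
s1→1 s1→2 s2→3  — peak 3.

3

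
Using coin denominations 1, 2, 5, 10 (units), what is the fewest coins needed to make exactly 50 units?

50 = 5×10
Total coins = 5 = 5

5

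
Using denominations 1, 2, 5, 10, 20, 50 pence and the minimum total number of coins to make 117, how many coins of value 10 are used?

Greedy: take as many of the largest coin as possible, then repeat with the remainder.
117 − 2×50→17 − 1×10→7 − 1×5→2 − 1×2→0
Count of 10: 1

1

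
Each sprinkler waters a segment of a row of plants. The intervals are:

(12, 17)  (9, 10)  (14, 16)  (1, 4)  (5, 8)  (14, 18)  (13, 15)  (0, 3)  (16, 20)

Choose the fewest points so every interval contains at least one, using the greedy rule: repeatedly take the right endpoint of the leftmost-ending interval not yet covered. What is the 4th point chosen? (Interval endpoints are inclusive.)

Sort by right endpoint; whenever an interval is uncovered, place a point at its right end.
Sorted: [0,3] [1,4] [5,8] [9,10] [13,15] [14,16] [12,17] [14,18] [16,20]
{[0,3],[1,4]} hit by 3; {[5,8]} hit by 8; {[9,10]} hit by 10; {[13,15],[14,16],[12,17],[14,18]} hit by 15; {[16,20]} hit by 20.
Points: 3, 8, 10, 15, 20 (5 total).

15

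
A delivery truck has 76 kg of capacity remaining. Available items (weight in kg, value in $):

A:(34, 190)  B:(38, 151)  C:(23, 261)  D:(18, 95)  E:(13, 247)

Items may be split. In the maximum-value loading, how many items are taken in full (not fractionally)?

3

Greedy by value/weight ratio, highest first.
Ratios (sorted): E 19.00, C 11.35, A 5.59, D 5.28, B 3.97
take E (13 @ 247); take C (23 @ 261); take A (34 @ 190); take 6/18 of D → 31.67. Capacity used 76/76.
3 item(s) taken whole; one partial (take 6/18 of D).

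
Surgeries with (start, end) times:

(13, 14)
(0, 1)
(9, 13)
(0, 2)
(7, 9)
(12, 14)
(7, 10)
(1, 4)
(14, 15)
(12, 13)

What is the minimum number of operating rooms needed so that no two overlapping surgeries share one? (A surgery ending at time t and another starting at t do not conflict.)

3

Count concurrent intervals with a sweep; the peak is the room count.
starts: [0, 0, 1, 7, 7, 9, 12, 12, 13, 14]
ends:   [1, 2, 4, 9, 10, 13, 13, 14, 14, 15]
s0→1 s0→2 e1→1 s1→2 e2→1 e4→0 s7→1 s7→2 e9→1 s9→2 e10→1 s12→2 s12→3  — peak 3.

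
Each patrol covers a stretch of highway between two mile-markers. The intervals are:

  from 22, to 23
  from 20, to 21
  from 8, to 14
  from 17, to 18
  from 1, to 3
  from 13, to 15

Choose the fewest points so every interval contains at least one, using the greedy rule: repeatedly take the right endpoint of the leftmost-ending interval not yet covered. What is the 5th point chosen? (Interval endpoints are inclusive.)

Sorted: [1,3] [8,14] [13,15] [17,18] [20,21] [22,23]
{[1,3]} hit by 3; {[8,14],[13,15]} hit by 14; {[17,18]} hit by 18; {[20,21]} hit by 21; {[22,23]} hit by 23.
Points: 3, 14, 18, 21, 23 (5 total).

23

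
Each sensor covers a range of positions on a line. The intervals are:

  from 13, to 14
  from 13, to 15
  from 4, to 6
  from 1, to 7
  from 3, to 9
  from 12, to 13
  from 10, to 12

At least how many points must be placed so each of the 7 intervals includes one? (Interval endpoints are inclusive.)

By right end: [4,6]  [1,7]  [3,9]  [10,12]  [12,13]  [13,14]  [13,15]
[4,6] uncovered → point at 6; [10,12] uncovered → point at 12; [13,14] uncovered → point at 14.
Points: 6, 12, 14 (3 total).

3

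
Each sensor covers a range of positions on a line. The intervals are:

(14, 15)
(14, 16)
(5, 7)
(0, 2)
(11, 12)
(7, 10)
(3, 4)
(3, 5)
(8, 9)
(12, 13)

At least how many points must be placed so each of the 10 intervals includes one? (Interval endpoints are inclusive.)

6

Process intervals by earliest right end; each time one isn't hit yet, stab at its right endpoint.
By right end: [0,2]  [3,4]  [3,5]  [5,7]  [8,9]  [7,10]  [11,12]  [12,13]  [14,15]  [14,16]
[0,2] uncovered → point at 2; [3,4] uncovered → point at 4; [5,7] uncovered → point at 7; [8,9] uncovered → point at 9; [11,12] uncovered → point at 12; [14,15] uncovered → point at 15.
Points: 2, 4, 7, 9, 12, 15 (6 total).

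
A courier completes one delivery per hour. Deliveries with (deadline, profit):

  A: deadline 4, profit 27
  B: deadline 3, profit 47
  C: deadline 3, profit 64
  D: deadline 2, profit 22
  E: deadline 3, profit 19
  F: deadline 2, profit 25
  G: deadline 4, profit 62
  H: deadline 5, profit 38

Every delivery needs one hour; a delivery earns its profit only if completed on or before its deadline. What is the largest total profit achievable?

238

By profit: C(d3,64), G(d4,62), B(d3,47), H(d5,38), A(d4,27), F(d2,25), D(d2,22), E(d3,19)
C→slot 3; G→slot 4; B→slot 2; H→slot 5; A→slot 1; F skipped; D skipped; E skipped.
Profit = 27 + 47 + 64 + 62 + 38 = 238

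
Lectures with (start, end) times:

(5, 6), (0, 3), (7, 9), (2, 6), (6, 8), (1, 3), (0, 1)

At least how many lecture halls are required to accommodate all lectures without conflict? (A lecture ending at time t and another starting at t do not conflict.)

3

The answer is the maximum number of intervals overlapping at any instant.
Events (time:±→running): 0:+→1 0:+→2 1:-→1 1:+→2 2:+→3 … peak 3.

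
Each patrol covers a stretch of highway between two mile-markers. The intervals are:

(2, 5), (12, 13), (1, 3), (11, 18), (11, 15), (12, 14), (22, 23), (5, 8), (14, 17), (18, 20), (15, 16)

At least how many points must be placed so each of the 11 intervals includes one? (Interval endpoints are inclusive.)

Sort by right endpoint; whenever an interval is uncovered, place a point at its right end.
By right end: [1,3]  [2,5]  [5,8]  [12,13]  [12,14]  [11,15]  [15,16]  [14,17]  [11,18]  [18,20]  [22,23]
[1,3] uncovered → point at 3; [5,8] uncovered → point at 8; [12,13] uncovered → point at 13; [15,16] uncovered → point at 16; [18,20] uncovered → point at 20; [22,23] uncovered → point at 23.
Points: 3, 8, 13, 16, 20, 23 (6 total).

6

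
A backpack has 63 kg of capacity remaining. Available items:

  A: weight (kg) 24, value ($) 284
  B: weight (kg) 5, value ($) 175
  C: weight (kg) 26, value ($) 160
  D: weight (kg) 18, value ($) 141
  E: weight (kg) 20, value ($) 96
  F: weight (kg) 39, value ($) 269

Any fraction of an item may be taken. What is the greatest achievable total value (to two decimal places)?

Order: B (175/5=35.00) > A (284/24=11.83) > D (141/18=7.83) > F (269/39=6.90) > C (160/26=6.15) > E (96/20=4.80)
Fill: take B (5 @ 175) → take A (24 @ 284) → take D (18 @ 141) → take 16/39 of F → 110.36; 63/63 used.
Total value = 710.36

710.36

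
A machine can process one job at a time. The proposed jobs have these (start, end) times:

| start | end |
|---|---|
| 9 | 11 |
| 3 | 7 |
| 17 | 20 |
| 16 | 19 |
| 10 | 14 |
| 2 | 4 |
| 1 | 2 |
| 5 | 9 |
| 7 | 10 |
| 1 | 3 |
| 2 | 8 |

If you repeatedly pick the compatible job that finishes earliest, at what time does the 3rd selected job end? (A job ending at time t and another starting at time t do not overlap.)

Sorted by end: (1,2)  (1,3)  (2,4)  (3,7)  (2,8)  (5,9)  (7,10)  (9,11)  (10,14)  (16,19)  (17,20)
take (1,2); take (2,4); skip (3,7); skip (2,8); take (5,9); take (9,11); skip (10,14); take (16,19); skip (17,20).
Selected: (1,2) (2,4) (5,9) (9,11) (16,19)

9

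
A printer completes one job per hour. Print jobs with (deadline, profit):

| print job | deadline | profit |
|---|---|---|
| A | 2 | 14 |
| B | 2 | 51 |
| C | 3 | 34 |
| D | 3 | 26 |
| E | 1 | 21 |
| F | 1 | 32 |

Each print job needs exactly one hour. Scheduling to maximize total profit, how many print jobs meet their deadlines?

By profit: B(d2,51), C(d3,34), F(d1,32), D(d3,26), E(d1,21), A(d2,14)
B→slot 2; C→slot 3; F→slot 1; D skipped; E skipped; A skipped.
3 of 6 scheduled.

3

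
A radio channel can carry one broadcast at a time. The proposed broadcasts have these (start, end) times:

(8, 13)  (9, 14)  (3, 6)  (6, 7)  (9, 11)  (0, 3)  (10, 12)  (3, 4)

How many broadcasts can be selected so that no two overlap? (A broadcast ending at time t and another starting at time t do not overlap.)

Order by finish time; keep every interval that doesn't clash with the previous kept one.
By end time: (0,3), (3,4), (3,6), (6,7), (9,11), (10,12), (8,13), (9,14).
Pick (0,3); next start ≥ 3 → (3,4); next start ≥ 4 → (6,7); next start ≥ 7 → (9,11).
Selected 4 broadcasts.

4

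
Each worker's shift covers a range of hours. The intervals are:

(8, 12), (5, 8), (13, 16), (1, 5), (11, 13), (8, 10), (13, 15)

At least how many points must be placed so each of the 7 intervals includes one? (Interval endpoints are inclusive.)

Sorted: [1,5] [5,8] [8,10] [8,12] [11,13] [13,15] [13,16]
{[1,5],[5,8]} hit by 5; {[8,10],[8,12]} hit by 10; {[11,13],[13,15],[13,16]} hit by 13.
Points: 5, 10, 13 (3 total).

3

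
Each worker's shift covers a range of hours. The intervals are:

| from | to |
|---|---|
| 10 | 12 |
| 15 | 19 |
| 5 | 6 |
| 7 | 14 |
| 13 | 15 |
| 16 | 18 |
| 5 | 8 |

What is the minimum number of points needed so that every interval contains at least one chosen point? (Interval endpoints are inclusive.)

Sorted: [5,6] [5,8] [10,12] [7,14] [13,15] [16,18] [15,19]
{[5,6],[5,8]} hit by 6; {[10,12],[7,14]} hit by 12; {[13,15]} hit by 15; {[16,18],[15,19]} hit by 18.
Points: 6, 12, 15, 18 (4 total).

4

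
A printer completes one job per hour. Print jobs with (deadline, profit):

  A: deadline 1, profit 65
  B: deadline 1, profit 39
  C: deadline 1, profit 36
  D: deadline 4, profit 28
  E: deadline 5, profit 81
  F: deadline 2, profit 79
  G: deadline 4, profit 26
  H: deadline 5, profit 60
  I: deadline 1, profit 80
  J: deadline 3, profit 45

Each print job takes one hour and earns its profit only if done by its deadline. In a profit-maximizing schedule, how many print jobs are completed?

Sort by profit descending; place each in the latest free slot ≤ its deadline.
By profit: E(d5,81), I(d1,80), F(d2,79), A(d1,65), H(d5,60), J(d3,45), B(d1,39), C(d1,36), D(d4,28), G(d4,26)
E→slot 5; I→slot 1; F→slot 2; A skipped; H→slot 4; J→slot 3; B skipped; C skipped; D skipped; G skipped.
5 of 10 scheduled.

5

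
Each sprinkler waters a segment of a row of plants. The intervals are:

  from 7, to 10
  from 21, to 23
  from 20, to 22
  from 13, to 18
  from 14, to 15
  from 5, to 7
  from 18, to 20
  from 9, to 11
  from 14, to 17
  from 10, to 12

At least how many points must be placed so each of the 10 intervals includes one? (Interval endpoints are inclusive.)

5

By right end: [5,7]  [7,10]  [9,11]  [10,12]  [14,15]  [14,17]  [13,18]  [18,20]  [20,22]  [21,23]
[5,7] uncovered → point at 7; [9,11] uncovered → point at 11; [14,15] uncovered → point at 15; [18,20] uncovered → point at 20; [21,23] uncovered → point at 23.
Points: 7, 11, 15, 20, 23 (5 total).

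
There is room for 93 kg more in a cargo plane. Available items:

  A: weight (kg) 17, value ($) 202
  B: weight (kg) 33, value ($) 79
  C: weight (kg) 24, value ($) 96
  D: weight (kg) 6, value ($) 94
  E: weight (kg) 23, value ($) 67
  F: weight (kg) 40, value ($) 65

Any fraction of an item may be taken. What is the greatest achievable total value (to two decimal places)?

Sort by value per unit weight and fill in that order.
Order: D (94/6=15.67) > A (202/17=11.88) > C (96/24=4.00) > E (67/23=2.91) > B (79/33=2.39) > F (65/40=1.62)
Fill: take D (6 @ 94) → take A (17 @ 202) → take C (24 @ 96) → take E (23 @ 67) → take 23/33 of B → 55.06; 93/93 used.
Total value = 514.06

514.06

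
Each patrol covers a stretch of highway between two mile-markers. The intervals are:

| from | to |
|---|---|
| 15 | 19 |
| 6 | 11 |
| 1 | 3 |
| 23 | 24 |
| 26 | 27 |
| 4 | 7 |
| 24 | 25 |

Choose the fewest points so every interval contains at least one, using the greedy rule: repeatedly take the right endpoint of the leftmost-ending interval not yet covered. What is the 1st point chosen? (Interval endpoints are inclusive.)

3

Process intervals by earliest right end; each time one isn't hit yet, stab at its right endpoint.
Sorted: [1,3] [4,7] [6,11] [15,19] [23,24] [24,25] [26,27]
{[1,3]} hit by 3; {[4,7],[6,11]} hit by 7; {[15,19]} hit by 19; {[23,24],[24,25]} hit by 24; {[26,27]} hit by 27.
Points: 3, 7, 19, 24, 27 (5 total).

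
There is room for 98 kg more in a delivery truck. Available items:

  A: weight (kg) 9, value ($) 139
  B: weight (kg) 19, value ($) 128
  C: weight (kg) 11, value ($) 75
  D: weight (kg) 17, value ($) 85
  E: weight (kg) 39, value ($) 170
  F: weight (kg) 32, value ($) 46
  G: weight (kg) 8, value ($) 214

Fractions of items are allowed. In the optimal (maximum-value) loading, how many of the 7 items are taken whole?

Sort by value per unit weight and fill in that order.
Ratios (sorted): G 26.75, A 15.44, C 6.82, B 6.74, D 5.00, E 4.36, F 1.44
take G (8 @ 214); take A (9 @ 139); take C (11 @ 75); take B (19 @ 128); take D (17 @ 85); take 34/39 of E → 148.21. Capacity used 98/98.
5 item(s) taken whole; one partial (take 34/39 of E).

5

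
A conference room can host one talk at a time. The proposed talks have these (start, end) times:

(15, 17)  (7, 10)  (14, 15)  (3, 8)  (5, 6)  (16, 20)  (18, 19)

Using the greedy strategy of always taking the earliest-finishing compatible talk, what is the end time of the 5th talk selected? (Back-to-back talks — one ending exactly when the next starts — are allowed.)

19

Sort by end time and greedily take each interval whose start is ≥ the last chosen end.
By end time: (5,6), (3,8), (7,10), (14,15), (15,17), (18,19), (16,20).
Pick (5,6); next start ≥ 6 → (7,10); next start ≥ 10 → (14,15); next start ≥ 15 → (15,17); next start ≥ 17 → (18,19).
Selected: (5,6) (7,10) (14,15) (15,17) (18,19)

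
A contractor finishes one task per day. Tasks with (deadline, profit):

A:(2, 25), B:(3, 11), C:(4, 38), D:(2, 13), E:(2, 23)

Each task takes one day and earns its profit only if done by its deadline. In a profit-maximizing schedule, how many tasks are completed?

Take jobs in profit order; each goes to the latest open slot no later than its deadline.
By profit: C(d4,38), A(d2,25), E(d2,23), D(d2,13), B(d3,11)
C→slot 4; A→slot 2; E→slot 1; D skipped; B→slot 3.
4 of 5 scheduled.

4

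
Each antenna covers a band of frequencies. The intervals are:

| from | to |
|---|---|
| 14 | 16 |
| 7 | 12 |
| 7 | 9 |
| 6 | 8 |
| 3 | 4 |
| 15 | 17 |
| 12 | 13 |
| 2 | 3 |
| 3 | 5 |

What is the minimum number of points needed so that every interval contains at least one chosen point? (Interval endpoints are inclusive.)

4

Sort by right endpoint; whenever an interval is uncovered, place a point at its right end.
By right end: [2,3]  [3,4]  [3,5]  [6,8]  [7,9]  [7,12]  [12,13]  [14,16]  [15,17]
[2,3] uncovered → point at 3; [6,8] uncovered → point at 8; [12,13] uncovered → point at 13; [14,16] uncovered → point at 16.
Points: 3, 8, 13, 16 (4 total).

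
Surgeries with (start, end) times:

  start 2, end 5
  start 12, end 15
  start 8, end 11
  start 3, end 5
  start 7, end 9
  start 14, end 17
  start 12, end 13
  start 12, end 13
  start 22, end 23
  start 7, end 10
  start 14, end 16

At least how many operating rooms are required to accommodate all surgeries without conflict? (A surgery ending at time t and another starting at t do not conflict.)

3

Events (time:±→running): 2:+→1 3:+→2 5:-→1 5:-→0 7:+→1 7:+→2 8:+→3 … peak 3.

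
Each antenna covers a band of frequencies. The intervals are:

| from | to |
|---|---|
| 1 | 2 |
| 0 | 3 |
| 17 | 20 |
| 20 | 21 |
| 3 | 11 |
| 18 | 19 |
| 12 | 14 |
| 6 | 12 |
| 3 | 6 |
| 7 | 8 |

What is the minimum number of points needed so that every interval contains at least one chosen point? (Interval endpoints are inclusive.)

Process intervals by earliest right end; each time one isn't hit yet, stab at its right endpoint.
By right end: [1,2]  [0,3]  [3,6]  [7,8]  [3,11]  [6,12]  [12,14]  [18,19]  [17,20]  [20,21]
[1,2] uncovered → point at 2; [3,6] uncovered → point at 6; [7,8] uncovered → point at 8; [12,14] uncovered → point at 14; [18,19] uncovered → point at 19; [20,21] uncovered → point at 21.
Points: 2, 6, 8, 14, 19, 21 (6 total).

6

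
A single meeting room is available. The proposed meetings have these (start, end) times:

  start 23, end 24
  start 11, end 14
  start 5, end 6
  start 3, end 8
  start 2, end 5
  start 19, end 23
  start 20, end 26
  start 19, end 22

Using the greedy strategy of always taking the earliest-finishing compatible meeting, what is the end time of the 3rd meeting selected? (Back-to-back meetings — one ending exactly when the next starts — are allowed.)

14

By end time: (2,5), (5,6), (3,8), (11,14), (19,22), (19,23), (23,24), (20,26).
Pick (2,5); next start ≥ 5 → (5,6); next start ≥ 6 → (11,14); next start ≥ 14 → (19,22); next start ≥ 22 → (23,24).
Selected: (2,5) (5,6) (11,14) (19,22) (23,24)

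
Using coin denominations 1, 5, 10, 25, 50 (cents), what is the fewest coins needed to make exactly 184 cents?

9

184 = 3×50 + 1×25 + 1×5 + 4×1
Total coins = 3 + 1 + 1 + 4 = 9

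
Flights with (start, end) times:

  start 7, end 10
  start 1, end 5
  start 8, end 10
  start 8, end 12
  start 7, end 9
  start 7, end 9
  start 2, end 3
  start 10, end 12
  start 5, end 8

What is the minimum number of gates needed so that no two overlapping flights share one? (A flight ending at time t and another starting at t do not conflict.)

Events (time:±→running): 1:+→1 2:+→2 3:-→1 5:-→0 5:+→1 7:+→2 7:+→3 7:+→4 8:-→3 8:+→4 8:+→5 … peak 5.

5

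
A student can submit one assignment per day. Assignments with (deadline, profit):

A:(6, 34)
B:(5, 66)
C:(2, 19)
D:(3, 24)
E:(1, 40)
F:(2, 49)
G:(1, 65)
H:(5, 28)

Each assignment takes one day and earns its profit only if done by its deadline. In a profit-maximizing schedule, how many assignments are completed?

6

Sort by profit descending; place each in the latest free slot ≤ its deadline.
Profit order: B=66 G=65 F=49 E=40 A=34 H=28 D=24 C=19
Assign: B→slot 5, G→slot 1, F→slot 2, E skipped, A→slot 6, H→slot 4, D→slot 3, C skipped.
Slots: [1:G] [2:F] [3:D] [4:H] [5:B] [6:A]
6 of 8 scheduled.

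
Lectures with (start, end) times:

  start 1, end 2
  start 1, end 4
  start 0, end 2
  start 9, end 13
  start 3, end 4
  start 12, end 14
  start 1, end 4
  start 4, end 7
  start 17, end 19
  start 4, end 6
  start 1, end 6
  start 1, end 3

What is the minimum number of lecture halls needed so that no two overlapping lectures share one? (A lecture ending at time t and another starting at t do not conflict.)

Count concurrent intervals with a sweep; the peak is the room count.
Events (time:±→running): 0:+→1 1:+→2 1:+→3 1:+→4 1:+→5 1:+→6 … peak 6.

6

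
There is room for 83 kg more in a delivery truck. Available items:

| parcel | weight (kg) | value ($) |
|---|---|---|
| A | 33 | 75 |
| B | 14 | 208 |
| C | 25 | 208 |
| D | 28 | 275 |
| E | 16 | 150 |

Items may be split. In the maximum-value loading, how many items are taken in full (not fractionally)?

4

Sort by value per unit weight and fill in that order.
Order: B (208/14=14.86) > D (275/28=9.82) > E (150/16=9.38) > C (208/25=8.32) > A (75/33=2.27)
Fill: take B (14 @ 208) → take D (28 @ 275) → take E (16 @ 150) → take C (25 @ 208); 83/83 used.
4 item(s) taken whole.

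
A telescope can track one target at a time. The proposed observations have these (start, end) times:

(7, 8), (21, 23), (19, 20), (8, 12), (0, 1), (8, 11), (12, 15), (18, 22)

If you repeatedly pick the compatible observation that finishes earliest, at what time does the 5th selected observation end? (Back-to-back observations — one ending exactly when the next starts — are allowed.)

20

Sort by end time and greedily take each interval whose start is ≥ the last chosen end.
Sorted by end: (0,1)  (7,8)  (8,11)  (8,12)  (12,15)  (19,20)  (18,22)  (21,23)
take (0,1); take (7,8); take (8,11); take (12,15); take (19,20); take (21,23).
Selected: (0,1) (7,8) (8,11) (12,15) (19,20) (21,23)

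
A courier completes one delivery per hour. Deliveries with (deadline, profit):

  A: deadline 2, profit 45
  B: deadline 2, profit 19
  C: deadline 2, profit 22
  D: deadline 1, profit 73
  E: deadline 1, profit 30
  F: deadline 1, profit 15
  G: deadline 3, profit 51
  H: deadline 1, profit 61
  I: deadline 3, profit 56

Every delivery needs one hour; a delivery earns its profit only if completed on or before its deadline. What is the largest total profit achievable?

Take jobs in profit order; each goes to the latest open slot no later than its deadline.
By profit: D(d1,73), H(d1,61), I(d3,56), G(d3,51), A(d2,45), E(d1,30), C(d2,22), B(d2,19), F(d1,15)
D→slot 1; H skipped; I→slot 3; G→slot 2; A skipped; E skipped; C skipped; B skipped; F skipped.
Profit = 73 + 51 + 56 = 180

180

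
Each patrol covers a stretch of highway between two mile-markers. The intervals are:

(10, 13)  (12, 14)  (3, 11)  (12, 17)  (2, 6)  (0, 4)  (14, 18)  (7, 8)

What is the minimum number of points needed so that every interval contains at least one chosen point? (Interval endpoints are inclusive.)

Sort by right endpoint; whenever an interval is uncovered, place a point at its right end.
By right end: [0,4]  [2,6]  [7,8]  [3,11]  [10,13]  [12,14]  [12,17]  [14,18]
[0,4] uncovered → point at 4; [7,8] uncovered → point at 8; [10,13] uncovered → point at 13; [14,18] uncovered → point at 18.
Points: 4, 8, 13, 18 (4 total).

4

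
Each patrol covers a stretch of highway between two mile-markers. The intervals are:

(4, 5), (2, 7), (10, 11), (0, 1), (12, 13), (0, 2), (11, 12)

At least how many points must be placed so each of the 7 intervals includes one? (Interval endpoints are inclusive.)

Sorted: [0,1] [0,2] [4,5] [2,7] [10,11] [11,12] [12,13]
{[0,1],[0,2]} hit by 1; {[4,5],[2,7]} hit by 5; {[10,11],[11,12]} hit by 11; {[12,13]} hit by 13.
Points: 1, 5, 11, 13 (4 total).

4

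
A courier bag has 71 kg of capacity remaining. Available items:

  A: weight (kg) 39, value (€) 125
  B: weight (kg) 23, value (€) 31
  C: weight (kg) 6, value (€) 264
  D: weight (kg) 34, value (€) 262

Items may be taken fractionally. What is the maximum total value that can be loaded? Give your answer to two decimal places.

625.36

Sort by value per unit weight and fill in that order.
Order: C (264/6=44.00) > D (262/34=7.71) > A (125/39=3.21) > B (31/23=1.35)
Fill: take C (6 @ 264) → take D (34 @ 262) → take 31/39 of A → 99.36; 71/71 used.
Total value = 625.36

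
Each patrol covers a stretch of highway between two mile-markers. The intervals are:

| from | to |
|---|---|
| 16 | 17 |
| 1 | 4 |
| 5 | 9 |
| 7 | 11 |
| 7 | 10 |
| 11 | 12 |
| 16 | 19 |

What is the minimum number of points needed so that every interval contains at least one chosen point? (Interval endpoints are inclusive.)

Process intervals by earliest right end; each time one isn't hit yet, stab at its right endpoint.
Sorted: [1,4] [5,9] [7,10] [7,11] [11,12] [16,17] [16,19]
{[1,4]} hit by 4; {[5,9],[7,10],[7,11]} hit by 9; {[11,12]} hit by 12; {[16,17],[16,19]} hit by 17.
Points: 4, 9, 12, 17 (4 total).

4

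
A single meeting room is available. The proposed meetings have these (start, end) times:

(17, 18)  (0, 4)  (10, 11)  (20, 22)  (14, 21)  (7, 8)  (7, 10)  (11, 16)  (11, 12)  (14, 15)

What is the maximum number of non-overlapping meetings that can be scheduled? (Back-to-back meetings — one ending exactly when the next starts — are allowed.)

7

Sorted by end: (0,4)  (7,8)  (7,10)  (10,11)  (11,12)  (14,15)  (11,16)  (17,18)  (14,21)  (20,22)
take (0,4); take (7,8); skip (7,10); take (10,11); take (11,12); take (14,15); take (17,18); take (20,22).
Selected 7 meetings.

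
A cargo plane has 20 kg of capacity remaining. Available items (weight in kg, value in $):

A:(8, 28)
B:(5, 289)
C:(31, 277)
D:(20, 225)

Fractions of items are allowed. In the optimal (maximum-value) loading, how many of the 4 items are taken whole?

1

Greedy by value/weight ratio, highest first.
Ratios (sorted): B 57.80, D 11.25, C 8.94, A 3.50
take B (5 @ 289); take 15/20 of D → 168.75. Capacity used 20/20.
1 item(s) taken whole; one partial (take 15/20 of D).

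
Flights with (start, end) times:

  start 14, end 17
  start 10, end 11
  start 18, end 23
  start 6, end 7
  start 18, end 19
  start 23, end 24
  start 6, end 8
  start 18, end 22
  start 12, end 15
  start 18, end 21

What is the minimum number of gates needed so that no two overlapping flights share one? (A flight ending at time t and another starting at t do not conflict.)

4

The answer is the maximum number of intervals overlapping at any instant.
starts: [6, 6, 10, 12, 14, 18, 18, 18, 18, 23]
ends:   [7, 8, 11, 15, 17, 19, 21, 22, 23, 24]
s6→1 s6→2 e7→1 e8→0 s10→1 e11→0 s12→1 s14→2 e15→1 e17→0 s18→1 s18→2 s18→3 s18→4  — peak 4.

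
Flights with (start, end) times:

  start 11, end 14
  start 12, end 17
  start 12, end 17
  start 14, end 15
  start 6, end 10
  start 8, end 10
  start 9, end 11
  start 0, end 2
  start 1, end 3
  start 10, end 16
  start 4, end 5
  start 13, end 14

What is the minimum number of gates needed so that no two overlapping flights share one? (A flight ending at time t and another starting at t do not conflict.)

The answer is the maximum number of intervals overlapping at any instant.
Events (time:±→running): 0:+→1 1:+→2 2:-→1 3:-→0 4:+→1 5:-→0 6:+→1 8:+→2 9:+→3 10:-→2 10:-→1 10:+→2 11:-→1 11:+→2 12:+→3 12:+→4 13:+→5 … peak 5.

5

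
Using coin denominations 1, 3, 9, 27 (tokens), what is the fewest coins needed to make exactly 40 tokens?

4

Greedy: take as many of the largest coin as possible, then repeat with the remainder.
40 − 1×27→13 − 1×9→4 − 1×3→1 − 1×1→0
Total coins = 1 + 1 + 1 + 1 = 4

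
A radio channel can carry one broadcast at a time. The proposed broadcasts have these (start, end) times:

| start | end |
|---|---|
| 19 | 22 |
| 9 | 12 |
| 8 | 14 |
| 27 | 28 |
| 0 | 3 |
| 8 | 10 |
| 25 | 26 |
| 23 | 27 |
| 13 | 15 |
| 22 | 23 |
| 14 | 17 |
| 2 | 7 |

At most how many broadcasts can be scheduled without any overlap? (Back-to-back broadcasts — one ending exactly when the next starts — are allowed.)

Greedy by earliest finish: after sorting by end time, pick each interval compatible with the last pick.
Sorted by end: (0,3)  (2,7)  (8,10)  (9,12)  (8,14)  (13,15)  (14,17)  (19,22)  (22,23)  (25,26)  (23,27)  (27,28)
take (0,3); skip (2,7); take (8,10); skip (9,12); skip (8,14); take (13,15); skip (14,17); take (19,22); take (22,23); take (25,26); take (27,28).
Selected 7 broadcasts.

7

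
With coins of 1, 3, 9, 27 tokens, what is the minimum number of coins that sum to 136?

Use the largest denomination that fits, subtract, and repeat.
136 = 5×27 + 1×1
Total coins = 5 + 1 = 6

6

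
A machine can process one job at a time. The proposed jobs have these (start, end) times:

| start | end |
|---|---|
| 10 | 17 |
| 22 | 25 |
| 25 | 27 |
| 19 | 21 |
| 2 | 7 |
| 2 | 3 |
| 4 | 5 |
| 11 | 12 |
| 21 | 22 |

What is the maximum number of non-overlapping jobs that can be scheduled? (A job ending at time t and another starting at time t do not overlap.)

Greedy by earliest finish: after sorting by end time, pick each interval compatible with the last pick.
Sorted by end: (2,3)  (4,5)  (2,7)  (11,12)  (10,17)  (19,21)  (21,22)  (22,25)  (25,27)
take (2,3); take (4,5); take (11,12); take (19,21); take (21,22); take (22,25); take (25,27).
Selected 7 jobs.

7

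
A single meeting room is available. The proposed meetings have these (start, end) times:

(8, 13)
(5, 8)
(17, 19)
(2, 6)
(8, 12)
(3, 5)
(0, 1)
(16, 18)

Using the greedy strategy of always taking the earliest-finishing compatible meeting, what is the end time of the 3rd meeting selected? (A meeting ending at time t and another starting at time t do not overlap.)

8

Sort by end time and greedily take each interval whose start is ≥ the last chosen end.
Sorted by end: (0,1)  (3,5)  (2,6)  (5,8)  (8,12)  (8,13)  (16,18)  (17,19)
take (0,1); take (3,5); take (5,8); take (8,12); skip (8,13); take (16,18).
Selected: (0,1) (3,5) (5,8) (8,12) (16,18)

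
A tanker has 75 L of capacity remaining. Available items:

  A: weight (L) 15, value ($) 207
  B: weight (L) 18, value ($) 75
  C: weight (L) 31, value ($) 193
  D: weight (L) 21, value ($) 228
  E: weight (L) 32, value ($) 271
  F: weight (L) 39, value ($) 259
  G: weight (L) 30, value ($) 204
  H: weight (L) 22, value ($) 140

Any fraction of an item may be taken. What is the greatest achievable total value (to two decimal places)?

Sort by value per unit weight and fill in that order.
Order: A (207/15=13.80) > D (228/21=10.86) > E (271/32=8.47) > G (204/30=6.80) > F (259/39=6.64) > H (140/22=6.36) > C (193/31=6.23) > B (75/18=4.17)
Fill: take A (15 @ 207) → take D (21 @ 228) → take E (32 @ 271) → take 7/30 of G → 47.60; 75/75 used.
Total value = 753.60

753.60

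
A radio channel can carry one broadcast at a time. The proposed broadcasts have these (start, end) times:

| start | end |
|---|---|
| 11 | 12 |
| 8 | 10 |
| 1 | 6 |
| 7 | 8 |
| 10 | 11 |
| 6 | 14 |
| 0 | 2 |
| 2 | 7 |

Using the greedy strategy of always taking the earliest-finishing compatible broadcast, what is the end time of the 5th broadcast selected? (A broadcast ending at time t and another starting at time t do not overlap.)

11

Sort by end time and greedily take each interval whose start is ≥ the last chosen end.
Sorted by end: (0,2)  (1,6)  (2,7)  (7,8)  (8,10)  (10,11)  (11,12)  (6,14)
take (0,2); take (2,7); take (7,8); take (8,10); take (10,11); take (11,12); skip (6,14).
Selected: (0,2) (2,7) (7,8) (8,10) (10,11) (11,12)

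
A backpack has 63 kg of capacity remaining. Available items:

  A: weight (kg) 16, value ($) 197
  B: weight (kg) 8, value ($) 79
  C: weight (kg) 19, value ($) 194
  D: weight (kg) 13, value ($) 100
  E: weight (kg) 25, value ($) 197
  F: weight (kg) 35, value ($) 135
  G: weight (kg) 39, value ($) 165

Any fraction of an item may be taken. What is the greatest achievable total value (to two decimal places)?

627.60

Sort by value per unit weight and fill in that order.
Ratios (sorted): A 12.31, C 10.21, B 9.88, E 7.88, D 7.69, G 4.23, F 3.86
take A (16 @ 197); take C (19 @ 194); take B (8 @ 79); take 20/25 of E → 157.60. Capacity used 63/63.
Total value = 627.60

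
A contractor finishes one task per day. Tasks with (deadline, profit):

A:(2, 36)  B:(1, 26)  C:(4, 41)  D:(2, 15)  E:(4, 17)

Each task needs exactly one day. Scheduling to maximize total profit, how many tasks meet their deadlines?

By profit: C(d4,41), A(d2,36), B(d1,26), E(d4,17), D(d2,15)
C→slot 4; A→slot 2; B→slot 1; E→slot 3; D skipped.
4 of 5 scheduled.

4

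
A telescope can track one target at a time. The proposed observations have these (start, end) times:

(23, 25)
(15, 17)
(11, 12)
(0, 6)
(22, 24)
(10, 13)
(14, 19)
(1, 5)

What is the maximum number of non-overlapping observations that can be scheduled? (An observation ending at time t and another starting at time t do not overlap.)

4

By end time: (1,5), (0,6), (11,12), (10,13), (15,17), (14,19), (22,24), (23,25).
Pick (1,5); next start ≥ 5 → (11,12); next start ≥ 12 → (15,17); next start ≥ 17 → (22,24).
Selected 4 observations.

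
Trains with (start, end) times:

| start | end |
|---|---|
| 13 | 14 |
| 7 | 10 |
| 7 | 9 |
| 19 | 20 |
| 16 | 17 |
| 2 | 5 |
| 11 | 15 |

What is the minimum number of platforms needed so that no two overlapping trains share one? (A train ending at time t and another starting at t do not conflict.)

Count concurrent intervals with a sweep; the peak is the room count.
starts: [2, 7, 7, 11, 13, 16, 19]
ends:   [5, 9, 10, 14, 15, 17, 20]
s2→1 e5→0 s7→1 s7→2  — peak 2.

2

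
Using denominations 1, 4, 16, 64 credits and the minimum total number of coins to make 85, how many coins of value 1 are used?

1

Greedy: take as many of the largest coin as possible, then repeat with the remainder.
85 = 1×64 + 1×16 + 1×4 + 1×1
Count of 1: 1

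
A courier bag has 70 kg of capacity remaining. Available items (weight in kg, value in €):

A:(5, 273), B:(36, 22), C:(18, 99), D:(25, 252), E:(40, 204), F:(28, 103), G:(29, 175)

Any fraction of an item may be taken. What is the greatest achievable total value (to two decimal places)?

760.50

Order: A (273/5=54.60) > D (252/25=10.08) > G (175/29=6.03) > C (99/18=5.50) > E (204/40=5.10) > F (103/28=3.68) > B (22/36=0.61)
Fill: take A (5 @ 273) → take D (25 @ 252) → take G (29 @ 175) → take 11/18 of C → 60.50; 70/70 used.
Total value = 760.50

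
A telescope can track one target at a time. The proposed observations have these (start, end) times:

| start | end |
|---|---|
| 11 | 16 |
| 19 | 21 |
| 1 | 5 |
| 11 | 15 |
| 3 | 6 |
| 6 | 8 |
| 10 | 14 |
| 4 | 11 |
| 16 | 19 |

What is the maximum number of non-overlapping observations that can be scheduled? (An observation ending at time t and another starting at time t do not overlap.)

5

Sorted by end: (1,5)  (3,6)  (6,8)  (4,11)  (10,14)  (11,15)  (11,16)  (16,19)  (19,21)
take (1,5); take (6,8); skip (4,11); take (10,14); take (16,19); take (19,21).
Selected 5 observations.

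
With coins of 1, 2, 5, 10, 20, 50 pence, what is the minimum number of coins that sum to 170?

170 − 3×50→20 − 1×20→0
Total coins = 3 + 1 = 4

4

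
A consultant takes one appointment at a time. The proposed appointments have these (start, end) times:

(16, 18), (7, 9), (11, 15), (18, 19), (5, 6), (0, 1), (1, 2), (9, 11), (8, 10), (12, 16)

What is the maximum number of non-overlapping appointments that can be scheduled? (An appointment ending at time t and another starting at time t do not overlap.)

Greedy by earliest finish: after sorting by end time, pick each interval compatible with the last pick.
Sorted by end: (0,1)  (1,2)  (5,6)  (7,9)  (8,10)  (9,11)  (11,15)  (12,16)  (16,18)  (18,19)
take (0,1); take (1,2); take (5,6); take (7,9); take (9,11); take (11,15); skip (12,16); take (16,18); take (18,19).
Selected 8 appointments.

8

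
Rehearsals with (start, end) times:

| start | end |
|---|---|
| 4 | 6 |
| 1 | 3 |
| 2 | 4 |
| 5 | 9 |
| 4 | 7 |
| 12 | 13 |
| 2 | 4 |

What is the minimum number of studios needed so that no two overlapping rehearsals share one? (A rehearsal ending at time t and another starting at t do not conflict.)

3

Count concurrent intervals with a sweep; the peak is the room count.
Events (time:±→running): 1:+→1 2:+→2 2:+→3 … peak 3.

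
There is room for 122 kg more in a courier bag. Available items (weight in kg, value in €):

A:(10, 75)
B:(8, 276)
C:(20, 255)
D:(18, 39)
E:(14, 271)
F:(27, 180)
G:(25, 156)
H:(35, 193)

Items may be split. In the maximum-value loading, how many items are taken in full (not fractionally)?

Order: B (276/8=34.50) > E (271/14=19.36) > C (255/20=12.75) > A (75/10=7.50) > F (180/27=6.67) > G (156/25=6.24) > H (193/35=5.51) > D (39/18=2.17)
Fill: take B (8 @ 276) → take E (14 @ 271) → take C (20 @ 255) → take A (10 @ 75) → take F (27 @ 180) → take G (25 @ 156) → take 18/35 of H → 99.26; 122/122 used.
6 item(s) taken whole; one partial (take 18/35 of H).

6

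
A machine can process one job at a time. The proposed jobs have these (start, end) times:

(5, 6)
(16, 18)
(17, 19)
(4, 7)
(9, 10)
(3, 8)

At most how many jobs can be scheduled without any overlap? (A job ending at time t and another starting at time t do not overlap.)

Sorted by end: (5,6)  (4,7)  (3,8)  (9,10)  (16,18)  (17,19)
take (5,6); skip (3,8); take (9,10); take (16,18).
Selected 3 jobs.

3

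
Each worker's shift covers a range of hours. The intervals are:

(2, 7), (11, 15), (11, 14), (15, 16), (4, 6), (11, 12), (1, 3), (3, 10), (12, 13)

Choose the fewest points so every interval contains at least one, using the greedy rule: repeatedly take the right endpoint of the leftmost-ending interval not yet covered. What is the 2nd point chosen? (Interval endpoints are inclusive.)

6

Process intervals by earliest right end; each time one isn't hit yet, stab at its right endpoint.
By right end: [1,3]  [4,6]  [2,7]  [3,10]  [11,12]  [12,13]  [11,14]  [11,15]  [15,16]
[1,3] uncovered → point at 3; [4,6] uncovered → point at 6; [11,12] uncovered → point at 12; [15,16] uncovered → point at 16.
Points: 3, 6, 12, 16 (4 total).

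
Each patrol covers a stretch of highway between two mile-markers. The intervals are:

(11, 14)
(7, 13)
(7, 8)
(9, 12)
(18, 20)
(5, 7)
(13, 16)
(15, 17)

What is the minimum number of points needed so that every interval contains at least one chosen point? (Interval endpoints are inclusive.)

4

Process intervals by earliest right end; each time one isn't hit yet, stab at its right endpoint.
By right end: [5,7]  [7,8]  [9,12]  [7,13]  [11,14]  [13,16]  [15,17]  [18,20]
[5,7] uncovered → point at 7; [9,12] uncovered → point at 12; [13,16] uncovered → point at 16; [18,20] uncovered → point at 20.
Points: 7, 12, 16, 20 (4 total).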